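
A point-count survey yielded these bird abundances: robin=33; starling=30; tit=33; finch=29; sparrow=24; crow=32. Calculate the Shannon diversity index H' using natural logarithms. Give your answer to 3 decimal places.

1.786

Total N = 33+30+33+29+24+32 = 181, so the proportions are 0.18232, 0.16575, 0.18232, 0.16022, 0.1326, 0.1768 (working shown to 5 dp, full precision carried).
Each pᵢ ln pᵢ term: 0.18232×(-1.70199)=-0.31031, 0.16575×(-1.79730)=-0.29789, 0.18232×(-1.70199)=-0.31031, 0.16022×(-1.83120)=-0.29340, 0.1326×(-2.02044)=-0.26790, 0.1768×(-1.73276)=-0.30634.
Sum = -1.78616, so H' = 1.786.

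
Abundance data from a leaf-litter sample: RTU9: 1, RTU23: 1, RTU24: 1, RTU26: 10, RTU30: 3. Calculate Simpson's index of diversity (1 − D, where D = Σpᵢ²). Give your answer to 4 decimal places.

0.5625

Total N = 1+1+1+10+3 = 16, so the proportions are 0.0625, 0.0625, 0.0625, 0.625, 0.1875 (working shown to 6 dp, full precision carried).
D = 0.0625² + 0.0625² + 0.0625² + 0.625² + 0.1875² = 0.003906 + 0.003906 + 0.003906 + 0.390625 + 0.035156 = 0.437500.
So 1 − D = 0.562500, i.e. 0.5625 to 4 decimal places.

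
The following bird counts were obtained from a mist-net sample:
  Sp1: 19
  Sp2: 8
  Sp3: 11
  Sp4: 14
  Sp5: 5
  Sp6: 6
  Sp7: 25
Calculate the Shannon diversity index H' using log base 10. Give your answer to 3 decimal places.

Total N = 19+8+11+14+5+6+25 = 88, so the proportions are 0.21591, 0.09091, 0.125, 0.15909, 0.05682, 0.06818, 0.28409 (working shown to 5 dp, full precision carried).
Each pᵢ log₁₀ pᵢ term: 0.21591×(-0.66573)=-0.14374, 0.09091×(-1.04139)=-0.09467, 0.125×(-0.90309)=-0.11289, 0.15909×(-0.79835)=-0.12701, 0.05682×(-1.24551)=-0.07077, 0.06818×(-1.16633)=-0.07952, 0.28409×(-0.54654)=-0.15527.
Sum = -0.78386, so H' = 0.784.

0.784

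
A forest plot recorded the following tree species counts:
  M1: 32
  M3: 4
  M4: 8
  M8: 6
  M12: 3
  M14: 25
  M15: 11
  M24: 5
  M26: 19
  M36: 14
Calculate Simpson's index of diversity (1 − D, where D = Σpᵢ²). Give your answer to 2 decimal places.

Total N = 32+4+8+6+3+25+11+5+19+14 = 127, so the proportions are 0.252, 0.0315, 0.063, 0.0472, 0.0236, 0.1969, 0.0866, 0.0394, 0.1496, 0.1102 (working shown to 4 dp, full precision carried).
D = 0.252² + 0.0315² + 0.063² + 0.0472² + 0.0236² + 0.1969² + 0.0866² + 0.0394² + 0.1496² + 0.1102² = 0.0635 + 0.0010 + 0.0040 + 0.0022 + 0.0006 + 0.0388 + 0.0075 + 0.0016 + 0.0224 + 0.0122 = 0.1536.
So 1 − D = 0.8464, i.e. 0.85 to 2 decimal places.

0.85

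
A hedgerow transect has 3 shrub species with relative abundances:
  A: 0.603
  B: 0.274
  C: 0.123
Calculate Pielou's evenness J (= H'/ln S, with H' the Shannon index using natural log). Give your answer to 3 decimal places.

H' = −Σ pᵢ ln pᵢ = −((-0.30502) + (-0.35473) + (-0.25776)) = 0.91750 (working shown to 5 dp, full precision carried).
With S = 3 species, ln S = 1.09861, so J = 0.91750/1.09861 = 0.83515, i.e. 0.835 to 3 decimal places.

0.835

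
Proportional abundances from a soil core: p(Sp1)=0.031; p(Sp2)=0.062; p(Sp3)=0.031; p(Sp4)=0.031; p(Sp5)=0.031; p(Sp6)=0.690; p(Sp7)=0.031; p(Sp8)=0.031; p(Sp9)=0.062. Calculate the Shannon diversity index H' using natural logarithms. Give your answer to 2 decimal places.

Each pᵢ ln pᵢ term (working shown to 4 dp, full precision carried): 0.031×(-3.4738)=-0.1077, 0.062×(-2.7806)=-0.1724, 0.031×(-3.4738)=-0.1077, 0.031×(-3.4738)=-0.1077, 0.031×(-3.4738)=-0.1077, 0.69×(-0.3711)=-0.2560, 0.031×(-3.4738)=-0.1077, 0.031×(-3.4738)=-0.1077, 0.062×(-2.7806)=-0.1724.
Sum = -1.2470, so H' = 1.25.

1.25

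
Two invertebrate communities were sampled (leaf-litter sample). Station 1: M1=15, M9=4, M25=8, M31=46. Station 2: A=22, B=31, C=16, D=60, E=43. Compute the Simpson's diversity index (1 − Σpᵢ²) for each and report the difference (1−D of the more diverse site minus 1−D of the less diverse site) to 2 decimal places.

Station 1: N=73, proportions 0.2055, 0.0548, 0.1096, 0.6301, giving 1−D = 0.5457 (working shown to 4 dp, full precision carried).
Station 2: N=172, proportions 0.1279, 0.1802, 0.093, 0.3488, 0.25, giving 1−D = 0.7583.
Difference = |0.5457 − 0.7583| = 0.2126, i.e. 0.21 to 2 decimal places.

0.21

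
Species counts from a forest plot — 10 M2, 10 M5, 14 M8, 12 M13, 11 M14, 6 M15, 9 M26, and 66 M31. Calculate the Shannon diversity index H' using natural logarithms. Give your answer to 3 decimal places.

1.694

Total N = 10+10+14+12+11+6+9+66 = 138, so the proportions are 0.07246, 0.07246, 0.10145, 0.08696, 0.07971, 0.04348, 0.06522, 0.47826 (working shown to 5 dp, full precision carried).
Each pᵢ ln pᵢ term: 0.07246×(-2.62467)=-0.19019, 0.07246×(-2.62467)=-0.19019, 0.10145×(-2.28820)=-0.23214, 0.08696×(-2.44235)=-0.21238, 0.07971×(-2.52936)=-0.20162, 0.04348×(-3.13549)=-0.13633, 0.06522×(-2.73003)=-0.17805, 0.47826×(-0.73760)=-0.35276.
Sum = -1.69365, so H' = 1.694.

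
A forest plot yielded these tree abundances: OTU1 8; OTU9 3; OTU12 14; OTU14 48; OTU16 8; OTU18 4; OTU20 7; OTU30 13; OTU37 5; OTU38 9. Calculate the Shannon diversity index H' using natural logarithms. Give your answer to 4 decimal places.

Total N = 8+3+14+48+8+4+7+13+5+9 = 119, so the proportions are 0.067227, 0.02521, 0.117647, 0.403361, 0.067227, 0.033613, 0.058824, 0.109244, 0.042017, 0.07563 (working shown to 6 dp, full precision carried).
Each pᵢ ln pᵢ term: 0.067227×(-2.699682)=-0.181491, 0.02521×(-3.680511)=-0.092786, 0.117647×(-2.140066)=-0.251772, 0.403361×(-0.907922)=-0.366221, 0.067227×(-2.699682)=-0.181491, 0.033613×(-3.392829)=-0.114045, 0.058824×(-2.833213)=-0.166660, 0.109244×(-2.214174)=-0.241885, 0.042017×(-3.169686)=-0.133180, 0.07563×(-2.581899)=-0.195270.
Sum = -1.924800, so H' = 1.9248.

1.9248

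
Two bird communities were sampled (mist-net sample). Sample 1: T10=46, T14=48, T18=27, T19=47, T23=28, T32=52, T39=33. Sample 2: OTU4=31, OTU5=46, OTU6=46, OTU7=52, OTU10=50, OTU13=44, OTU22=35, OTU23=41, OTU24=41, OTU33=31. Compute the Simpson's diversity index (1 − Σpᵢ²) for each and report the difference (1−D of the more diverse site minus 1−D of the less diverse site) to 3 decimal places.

0.048

Sample 1: N=281, proportions 0.1637, 0.17082, 0.09609, 0.16726, 0.09964, 0.18505, 0.11744, giving 1−D = 0.84885 (working shown to 5 dp, full precision carried).
Sample 2: N=417, proportions 0.07434, 0.11031, 0.11031, 0.1247, 0.1199, 0.10552, 0.08393, 0.09832, 0.09832, 0.07434, giving 1−D = 0.89717.
Difference = |0.84885 − 0.89717| = 0.04832, i.e. 0.048 to 3 decimal places.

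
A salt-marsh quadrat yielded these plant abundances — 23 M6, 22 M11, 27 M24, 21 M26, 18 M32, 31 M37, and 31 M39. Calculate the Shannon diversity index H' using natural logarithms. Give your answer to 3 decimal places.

Total N = 23+22+27+21+18+31+31 = 173, so the proportions are 0.13295, 0.12717, 0.15607, 0.12139, 0.10405, 0.17919, 0.17919 (working shown to 5 dp, full precision carried).
Each pᵢ ln pᵢ term: 0.13295×(-2.01780)=-0.26826, 0.12717×(-2.06225)=-0.26225, 0.15607×(-1.85745)=-0.28989, 0.12139×(-2.10877)=-0.25598, 0.10405×(-2.26292)=-0.23545, 0.17919×(-1.71930)=-0.30808, 0.17919×(-1.71930)=-0.30808.
Sum = -1.92800, so H' = 1.928.

1.928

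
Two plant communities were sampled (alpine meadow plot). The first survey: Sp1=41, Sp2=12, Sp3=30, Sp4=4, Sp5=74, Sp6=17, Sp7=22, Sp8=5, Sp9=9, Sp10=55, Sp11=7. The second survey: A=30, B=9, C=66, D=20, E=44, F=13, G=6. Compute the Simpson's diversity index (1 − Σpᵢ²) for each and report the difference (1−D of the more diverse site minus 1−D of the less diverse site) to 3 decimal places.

The first survey: N=276, proportions 0.14855, 0.04348, 0.1087, 0.01449, 0.26812, 0.06159, 0.07971, 0.01812, 0.03261, 0.19928, 0.02536, giving 1−D = 0.84024 (working shown to 5 dp, full precision carried).
The second survey: N=188, proportions 0.15957, 0.04787, 0.35106, 0.10638, 0.23404, 0.06915, 0.03191, giving 1−D = 0.77711.
Difference = |0.84024 − 0.77711| = 0.06313, i.e. 0.063 to 3 decimal places.

0.063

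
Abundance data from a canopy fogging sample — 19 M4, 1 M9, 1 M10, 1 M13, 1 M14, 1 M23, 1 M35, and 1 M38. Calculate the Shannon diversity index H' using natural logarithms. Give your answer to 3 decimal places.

Total N = 19+1+1+1+1+1+1+1 = 26, so the proportions are 0.73077, 0.03846, 0.03846, 0.03846, 0.03846, 0.03846, 0.03846, 0.03846 (working shown to 5 dp, full precision carried).
Each pᵢ ln pᵢ term: 0.73077×(-0.31366)=-0.22921, 0.03846×(-3.25810)=-0.12531, 0.03846×(-3.25810)=-0.12531, 0.03846×(-3.25810)=-0.12531, 0.03846×(-3.25810)=-0.12531, 0.03846×(-3.25810)=-0.12531, 0.03846×(-3.25810)=-0.12531, 0.03846×(-3.25810)=-0.12531.
Sum = -1.10639, so H' = 1.106.

1.106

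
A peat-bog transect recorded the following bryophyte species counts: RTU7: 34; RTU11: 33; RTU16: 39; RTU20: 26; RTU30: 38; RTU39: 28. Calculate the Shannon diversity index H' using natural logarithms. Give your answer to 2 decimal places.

Total N = 34+33+39+26+38+28 = 198, so the proportions are 0.1717, 0.1667, 0.197, 0.1313, 0.1919, 0.1414 (working shown to 4 dp, full precision carried).
Each pᵢ ln pᵢ term: 0.1717×(-1.7619)=-0.3025, 0.1667×(-1.7918)=-0.2986, 0.197×(-1.6247)=-0.3200, 0.1313×(-2.0302)=-0.2666, 0.1919×(-1.6507)=-0.3168, 0.1414×(-1.9561)=-0.2766.
Sum = -1.7812, so H' = 1.78.

1.78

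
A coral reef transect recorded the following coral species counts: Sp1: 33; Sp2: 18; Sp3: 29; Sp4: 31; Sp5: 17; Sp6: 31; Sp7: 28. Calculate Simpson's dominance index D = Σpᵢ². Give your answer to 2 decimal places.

Total N = 33+18+29+31+17+31+28 = 187, so the proportions are 0.1765, 0.0963, 0.1551, 0.1658, 0.0909, 0.1658, 0.1497 (working shown to 4 dp, full precision carried).
D = 0.1765² + 0.0963² + 0.1551² + 0.1658² + 0.0909² + 0.1658² + 0.1497² = 0.0311 + 0.0093 + 0.0240 + 0.0275 + 0.0083 + 0.0275 + 0.0224 = 0.1501.
To 2 decimal places, D = 0.15.

0.15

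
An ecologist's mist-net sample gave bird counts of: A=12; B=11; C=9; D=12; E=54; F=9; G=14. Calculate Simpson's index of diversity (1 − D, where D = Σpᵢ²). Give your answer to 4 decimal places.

Total N = 12+11+9+12+54+9+14 = 121, so the proportions are 0.099174, 0.090909, 0.07438, 0.099174, 0.446281, 0.07438, 0.115702 (working shown to 6 dp, full precision carried).
D = 0.099174² + 0.090909² + 0.07438² + 0.099174² + 0.446281² + 0.07438² + 0.115702² = 0.009835 + 0.008264 + 0.005532 + 0.009835 + 0.199167 + 0.005532 + 0.013387 = 0.251554.
So 1 − D = 0.748446, i.e. 0.7484 to 4 decimal places.

0.7484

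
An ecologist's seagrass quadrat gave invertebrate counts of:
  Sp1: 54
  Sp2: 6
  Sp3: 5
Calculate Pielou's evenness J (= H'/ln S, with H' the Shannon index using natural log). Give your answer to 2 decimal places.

Total N = 54+6+5 = 65, so the proportions are 0.8308, 0.0923, 0.0769 (working shown to 4 dp, full precision carried).
H' = −Σ pᵢ ln pᵢ = −((-0.1540) + (-0.2199) + (-0.1973)) = 0.5713.
With S = 3 species, ln S = 1.0986, so J = 0.5713/1.0986 = 0.5200, i.e. 0.52 to 2 decimal places.

0.52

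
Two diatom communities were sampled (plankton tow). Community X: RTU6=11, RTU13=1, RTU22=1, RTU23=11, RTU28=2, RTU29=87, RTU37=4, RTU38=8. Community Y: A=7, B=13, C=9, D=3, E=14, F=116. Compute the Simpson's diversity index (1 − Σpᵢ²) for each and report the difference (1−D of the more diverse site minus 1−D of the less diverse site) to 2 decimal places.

Community X: N=125, proportions 0.088, 0.008, 0.008, 0.088, 0.016, 0.696, 0.032, 0.064, giving 1−D = 0.4946 (working shown to 4 dp, full precision carried).
Community Y: N=162, proportions 0.0432, 0.0802, 0.0556, 0.0185, 0.0864, 0.716, giving 1−D = 0.4681.
Difference = |0.4946 − 0.4681| = 0.0265, i.e. 0.03 to 2 decimal places.

0.03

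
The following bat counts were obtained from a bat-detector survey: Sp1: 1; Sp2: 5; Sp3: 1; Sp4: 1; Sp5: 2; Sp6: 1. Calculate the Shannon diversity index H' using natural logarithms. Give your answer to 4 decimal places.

Total N = 1+5+1+1+2+1 = 11, so the proportions are 0.090909, 0.454545, 0.090909, 0.090909, 0.181818, 0.090909 (working shown to 6 dp, full precision carried).
Each pᵢ ln pᵢ term: 0.090909×(-2.397895)=-0.217990, 0.454545×(-0.788457)=-0.358390, 0.090909×(-2.397895)=-0.217990, 0.090909×(-2.397895)=-0.217990, 0.181818×(-1.704748)=-0.309954, 0.090909×(-2.397895)=-0.217990.
Sum = -1.540306, so H' = 1.5403.

1.5403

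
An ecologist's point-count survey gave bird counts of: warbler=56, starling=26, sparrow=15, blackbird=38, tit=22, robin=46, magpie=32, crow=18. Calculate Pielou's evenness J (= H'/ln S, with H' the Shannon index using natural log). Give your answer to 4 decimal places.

0.9578

Total N = 56+26+15+38+22+46+32+18 = 253, so the proportions are 0.221344, 0.102767, 0.059289, 0.150198, 0.086957, 0.181818, 0.126482, 0.071146 (working shown to 6 dp, full precision carried).
H' = −Σ pᵢ ln pᵢ = −((-0.333795) + (-0.233825) + (-0.167510) + (-0.284745) + (-0.212378) + (-0.309954) + (-0.261521) + (-0.188041)) = 1.991769.
With S = 8 species, ln S = 2.079442, so J = 1.991769/2.079442 = 0.957839, i.e. 0.9578 to 4 decimal places.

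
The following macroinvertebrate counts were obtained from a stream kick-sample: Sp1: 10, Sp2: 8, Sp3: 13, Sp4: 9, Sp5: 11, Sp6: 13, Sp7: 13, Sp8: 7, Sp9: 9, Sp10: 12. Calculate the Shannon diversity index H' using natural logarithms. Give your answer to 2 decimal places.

2.28

Total N = 10+8+13+9+11+13+13+7+9+12 = 105, so the proportions are 0.0952, 0.0762, 0.1238, 0.0857, 0.1048, 0.1238, 0.1238, 0.0667, 0.0857, 0.1143 (working shown to 4 dp, full precision carried).
Each pᵢ ln pᵢ term: 0.0952×(-2.3514)=-0.2239, 0.0762×(-2.5745)=-0.1962, 0.1238×(-2.0890)=-0.2586, 0.0857×(-2.4567)=-0.2106, 0.1048×(-2.2561)=-0.2363, 0.1238×(-2.0890)=-0.2586, 0.1238×(-2.0890)=-0.2586, 0.0667×(-2.7081)=-0.1805, 0.0857×(-2.4567)=-0.2106, 0.1143×(-2.1691)=-0.2479.
Sum = -2.2819, so H' = 2.28.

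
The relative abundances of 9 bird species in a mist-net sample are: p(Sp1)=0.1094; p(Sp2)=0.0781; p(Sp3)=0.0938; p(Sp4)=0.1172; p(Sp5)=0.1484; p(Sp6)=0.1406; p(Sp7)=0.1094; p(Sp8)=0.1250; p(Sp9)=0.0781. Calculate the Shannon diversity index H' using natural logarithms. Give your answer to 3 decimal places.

Each pᵢ ln pᵢ term (working shown to 5 dp, full precision carried): 0.1094×(-2.21274)=-0.24207, 0.0781×(-2.54977)=-0.19914, 0.0938×(-2.36659)=-0.22199, 0.1172×(-2.14387)=-0.25126, 0.1484×(-1.90784)=-0.28312, 0.1406×(-1.96184)=-0.27583, 0.1094×(-2.21274)=-0.24207, 0.125×(-2.07944)=-0.25993, 0.0781×(-2.54977)=-0.19914.
Sum = -2.17456, so H' = 2.175.

2.175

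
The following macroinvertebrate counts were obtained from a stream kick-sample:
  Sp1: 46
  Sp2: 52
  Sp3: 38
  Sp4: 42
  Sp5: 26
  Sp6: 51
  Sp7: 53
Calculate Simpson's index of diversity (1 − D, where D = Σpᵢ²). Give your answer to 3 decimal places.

0.851

Total N = 46+52+38+42+26+51+53 = 308, so the proportions are 0.14935, 0.16883, 0.12338, 0.13636, 0.08442, 0.16558, 0.17208 (working shown to 5 dp, full precision carried).
D = 0.14935² + 0.16883² + 0.12338² + 0.13636² + 0.08442² + 0.16558² + 0.17208² = 0.02231 + 0.02850 + 0.01522 + 0.01860 + 0.00713 + 0.02742 + 0.02961 = 0.14878.
So 1 − D = 0.85122, i.e. 0.851 to 3 decimal places.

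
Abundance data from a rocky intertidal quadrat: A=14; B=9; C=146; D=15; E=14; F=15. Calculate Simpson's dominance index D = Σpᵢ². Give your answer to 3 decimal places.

Total N = 14+9+146+15+14+15 = 213, so the proportions are 0.06573, 0.04225, 0.68545, 0.07042, 0.06573, 0.07042 (working shown to 5 dp, full precision carried).
D = 0.06573² + 0.04225² + 0.68545² + 0.07042² + 0.06573² + 0.07042² = 0.00432 + 0.00179 + 0.46984 + 0.00496 + 0.00432 + 0.00496 = 0.49018.
To 3 decimal places, D = 0.490.

0.490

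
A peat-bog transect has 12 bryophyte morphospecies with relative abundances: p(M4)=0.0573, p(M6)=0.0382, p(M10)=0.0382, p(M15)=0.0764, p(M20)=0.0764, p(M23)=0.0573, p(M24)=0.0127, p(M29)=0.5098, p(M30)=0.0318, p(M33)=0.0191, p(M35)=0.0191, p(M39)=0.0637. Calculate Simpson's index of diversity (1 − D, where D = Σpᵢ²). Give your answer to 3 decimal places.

D = 0.0573² + 0.0382² + 0.0382² + 0.0764² + 0.0764² + 0.0573² + 0.0127² + 0.5098² + 0.0318² + 0.0191² + 0.0191² + 0.0637² = 0.00328 + 0.00146 + 0.00146 + 0.00584 + 0.00584 + 0.00328 + 0.00016 + 0.25990 + 0.00101 + 0.00036 + 0.00036 + 0.00406 = 0.28701 (working shown to 5 dp, full precision carried).
So 1 − D = 0.71299, i.e. 0.713 to 3 decimal places.

0.713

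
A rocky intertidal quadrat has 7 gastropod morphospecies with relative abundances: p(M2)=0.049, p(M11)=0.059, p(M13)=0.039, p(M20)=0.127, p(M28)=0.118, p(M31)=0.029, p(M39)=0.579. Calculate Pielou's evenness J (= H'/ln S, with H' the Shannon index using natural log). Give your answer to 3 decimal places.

0.706

H' = −Σ pᵢ ln pᵢ = −((-0.14778) + (-0.16698) + (-0.12652) + (-0.26207) + (-0.25217) + (-0.10267) + (-0.31640)) = 1.37460 (working shown to 5 dp, full precision carried).
With S = 7 species, ln S = 1.94591, so J = 1.37460/1.94591 = 0.70641, i.e. 0.706 to 3 decimal places.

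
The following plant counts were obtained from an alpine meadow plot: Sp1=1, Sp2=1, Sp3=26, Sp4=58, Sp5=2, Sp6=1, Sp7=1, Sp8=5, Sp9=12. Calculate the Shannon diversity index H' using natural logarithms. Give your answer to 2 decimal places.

1.31

Total N = 1+1+26+58+2+1+1+5+12 = 107, so the proportions are 0.0093, 0.0093, 0.243, 0.5421, 0.0187, 0.0093, 0.0093, 0.0467, 0.1121 (working shown to 4 dp, full precision carried).
Each pᵢ ln pᵢ term: 0.0093×(-4.6728)=-0.0437, 0.0093×(-4.6728)=-0.0437, 0.243×(-1.4147)=-0.3438, 0.5421×(-0.6124)=-0.3319, 0.0187×(-3.9797)=-0.0744, 0.0093×(-4.6728)=-0.0437, 0.0093×(-4.6728)=-0.0437, 0.0467×(-3.0634)=-0.1431, 0.1121×(-2.1879)=-0.2454.
Sum = -1.3133, so H' = 1.31.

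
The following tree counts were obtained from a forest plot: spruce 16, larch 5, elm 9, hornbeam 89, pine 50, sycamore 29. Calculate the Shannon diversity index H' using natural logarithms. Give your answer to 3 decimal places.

Total N = 16+5+9+89+50+29 = 198, so the proportions are 0.08081, 0.02525, 0.04545, 0.44949, 0.25253, 0.14646 (working shown to 5 dp, full precision carried).
Each pᵢ ln pᵢ term: 0.08081×(-2.51568)=-0.20329, 0.02525×(-3.67883)=-0.09290, 0.04545×(-3.09104)=-0.14050, 0.44949×(-0.79963)=-0.35943, 0.25253×(-1.37624)=-0.34754, 0.14646×(-1.92097)=-0.28135.
Sum = -1.42501, so H' = 1.425.

1.425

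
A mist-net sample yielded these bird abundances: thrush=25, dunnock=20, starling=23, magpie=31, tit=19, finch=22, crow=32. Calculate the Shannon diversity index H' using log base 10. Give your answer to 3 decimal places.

Total N = 25+20+23+31+19+22+32 = 172, so the proportions are 0.14535, 0.11628, 0.13372, 0.18023, 0.11047, 0.12791, 0.18605 (working shown to 5 dp, full precision carried).
Each pᵢ log₁₀ pᵢ term: 0.14535×(-0.83759)=-0.12174, 0.11628×(-0.93450)=-0.10866, 0.13372×(-0.87380)=-0.11685, 0.18023×(-0.74417)=-0.13412, 0.11047×(-0.95677)=-0.10569, 0.12791×(-0.89311)=-0.11423, 0.18605×(-0.73038)=-0.13588.
Sum = -0.83718, so H' = 0.837.

0.837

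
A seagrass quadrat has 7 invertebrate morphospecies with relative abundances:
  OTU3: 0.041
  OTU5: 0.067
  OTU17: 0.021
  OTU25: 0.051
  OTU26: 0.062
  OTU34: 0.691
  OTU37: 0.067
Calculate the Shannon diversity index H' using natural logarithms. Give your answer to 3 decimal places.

Each pᵢ ln pᵢ term (working shown to 5 dp, full precision carried): 0.041×(-3.19418)=-0.13096, 0.067×(-2.70306)=-0.18111, 0.021×(-3.86323)=-0.08113, 0.051×(-2.97593)=-0.15177, 0.062×(-2.78062)=-0.17240, 0.691×(-0.36962)=-0.25540, 0.067×(-2.70306)=-0.18111.
Sum = -1.15387, so H' = 1.154.

1.154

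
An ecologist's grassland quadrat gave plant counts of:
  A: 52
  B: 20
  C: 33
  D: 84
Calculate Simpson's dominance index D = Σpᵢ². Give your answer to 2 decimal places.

Total N = 52+20+33+84 = 189, so the proportions are 0.2751, 0.1058, 0.1746, 0.4444 (working shown to 4 dp, full precision carried).
D = 0.2751² + 0.1058² + 0.1746² + 0.4444² = 0.0757 + 0.0112 + 0.0305 + 0.1975 = 0.3149.
To 2 decimal places, D = 0.31.

0.31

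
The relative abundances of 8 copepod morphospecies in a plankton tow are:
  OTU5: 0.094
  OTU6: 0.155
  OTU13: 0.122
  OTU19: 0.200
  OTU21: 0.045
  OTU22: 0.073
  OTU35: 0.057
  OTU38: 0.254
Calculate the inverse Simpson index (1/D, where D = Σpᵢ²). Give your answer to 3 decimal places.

D = 0.094² + 0.155² + 0.122² + 0.2² + 0.045² + 0.073² + 0.057² + 0.254² = 0.0088360 + 0.0240250 + 0.0148840 + 0.0400000 + 0.0020250 + 0.0053290 + 0.0032490 + 0.0645160 = 0.1628640 (working shown to 7 dp, full precision carried).
So 1/D = 6.14009, i.e. 6.140 to 3 decimal places.

6.140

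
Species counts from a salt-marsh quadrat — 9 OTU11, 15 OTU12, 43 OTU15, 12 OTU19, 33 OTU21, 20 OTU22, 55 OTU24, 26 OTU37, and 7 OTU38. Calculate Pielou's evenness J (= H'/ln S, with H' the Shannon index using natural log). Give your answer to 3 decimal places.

Total N = 9+15+43+12+33+20+55+26+7 = 220, so the proportions are 0.04091, 0.06818, 0.19545, 0.05455, 0.15, 0.09091, 0.25, 0.11818, 0.03182 (working shown to 5 dp, full precision carried).
H' = −Σ pᵢ ln pᵢ = −((-0.13076) + (-0.18311) + (-0.31907) + (-0.15866) + (-0.28457) + (-0.21799) + (-0.34657) + (-0.25238) + (-0.10970)) = 2.00281.
With S = 9 species, ln S = 2.19722, so J = 2.00281/2.19722 = 0.91152, i.e. 0.912 to 3 decimal places.

0.912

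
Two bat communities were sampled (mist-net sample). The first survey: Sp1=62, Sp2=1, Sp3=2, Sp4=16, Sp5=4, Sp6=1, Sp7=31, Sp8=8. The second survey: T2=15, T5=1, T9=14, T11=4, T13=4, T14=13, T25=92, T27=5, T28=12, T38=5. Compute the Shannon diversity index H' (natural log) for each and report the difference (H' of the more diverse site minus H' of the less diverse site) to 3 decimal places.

The first survey: N=125, proportions 0.496, 0.008, 0.016, 0.128, 0.032, 0.008, 0.248, 0.064, giving H' = 1.38620 (working shown to 5 dp, full precision carried).
The second survey: N=165, proportions 0.09091, 0.00606, 0.08485, 0.02424, 0.02424, 0.07879, 0.55758, 0.0303, 0.07273, 0.0303, giving H' = 1.56704.
Difference = |1.38620 − 1.56704| = 0.18084, i.e. 0.181 to 3 decimal places.

0.181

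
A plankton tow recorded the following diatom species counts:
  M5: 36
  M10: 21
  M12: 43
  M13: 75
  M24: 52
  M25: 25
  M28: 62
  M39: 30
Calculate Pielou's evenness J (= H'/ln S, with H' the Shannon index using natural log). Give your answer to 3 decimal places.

0.960

Total N = 36+21+43+75+52+25+62+30 = 344, so the proportions are 0.10465, 0.06105, 0.125, 0.21802, 0.15116, 0.07267, 0.18023, 0.08721 (working shown to 5 dp, full precision carried).
H' = −Σ pᵢ ln pᵢ = −((-0.23621) + (-0.17069) + (-0.25993) + (-0.33208) + (-0.28561) + (-0.19054) + (-0.30883) + (-0.21274)) = 1.99663.
With S = 8 species, ln S = 2.07944, so J = 1.99663/2.07944 = 0.96018, i.e. 0.960 to 3 decimal places.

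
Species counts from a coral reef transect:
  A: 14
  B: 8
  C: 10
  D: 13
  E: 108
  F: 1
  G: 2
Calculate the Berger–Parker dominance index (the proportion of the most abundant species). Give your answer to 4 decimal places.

Total N = 14+8+10+13+108+1+2 = 156, so the proportions are 0.089744, 0.051282, 0.064103, 0.083333, 0.692308, 0.00641, 0.012821 (working shown to 6 dp, full precision carried).
The largest proportion is 0.692308, i.e. d = 0.6923 to 4 decimal places.

0.6923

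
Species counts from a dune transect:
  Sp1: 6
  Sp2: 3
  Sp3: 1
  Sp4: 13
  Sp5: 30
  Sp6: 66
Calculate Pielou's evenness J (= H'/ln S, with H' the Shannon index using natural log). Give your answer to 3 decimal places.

0.670

Total N = 6+3+1+13+30+66 = 119, so the proportions are 0.05042, 0.02521, 0.0084, 0.10924, 0.2521, 0.55462 (working shown to 5 dp, full precision carried).
H' = −Σ pᵢ ln pᵢ = −((-0.15062) + (-0.09279) + (-0.04016) + (-0.24188) + (-0.34738) + (-0.32693)) = 1.19976.
With S = 6 species, ln S = 1.79176, so J = 1.19976/1.79176 = 0.66960, i.e. 0.670 to 3 decimal places.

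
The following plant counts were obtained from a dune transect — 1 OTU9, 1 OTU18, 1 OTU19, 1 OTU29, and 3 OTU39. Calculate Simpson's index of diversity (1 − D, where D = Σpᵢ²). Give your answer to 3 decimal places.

Total N = 1+1+1+1+3 = 7, so the proportions are 0.14286, 0.14286, 0.14286, 0.14286, 0.42857 (working shown to 5 dp, full precision carried).
D = 0.14286² + 0.14286² + 0.14286² + 0.14286² + 0.42857² = 0.02041 + 0.02041 + 0.02041 + 0.02041 + 0.18367 = 0.26531.
So 1 − D = 0.73469, i.e. 0.735 to 3 decimal places.

0.735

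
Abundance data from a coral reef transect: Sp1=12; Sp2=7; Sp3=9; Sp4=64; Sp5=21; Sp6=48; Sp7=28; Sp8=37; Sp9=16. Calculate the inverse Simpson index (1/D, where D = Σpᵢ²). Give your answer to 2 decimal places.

Total N = 12+7+9+64+21+48+28+37+16 = 242, so the proportions are 0.049587, 0.028926, 0.03719, 0.264463, 0.086777, 0.198347, 0.115702, 0.152893, 0.066116 (working shown to 6 dp, full precision carried).
D = 0.049587² + 0.028926² + 0.03719² + 0.264463² + 0.086777² + 0.198347² + 0.115702² + 0.152893² + 0.066116² = 0.002459 + 0.000837 + 0.001383 + 0.069941 + 0.007530 + 0.039342 + 0.013387 + 0.023376 + 0.004371 = 0.162626.
So 1/D = 6.1491, i.e. 6.15 to 2 decimal places.

6.15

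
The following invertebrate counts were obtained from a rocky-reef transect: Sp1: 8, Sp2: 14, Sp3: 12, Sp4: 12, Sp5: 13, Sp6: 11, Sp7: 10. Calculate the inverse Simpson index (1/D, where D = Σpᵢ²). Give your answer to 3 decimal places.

6.823

Total N = 8+14+12+12+13+11+10 = 80, so the proportions are 0.1, 0.175, 0.15, 0.15, 0.1625, 0.1375, 0.125 (working shown to 7 dp, full precision carried).
D = 0.1² + 0.175² + 0.15² + 0.15² + 0.1625² + 0.1375² + 0.125² = 0.0100000 + 0.0306250 + 0.0225000 + 0.0225000 + 0.0264063 + 0.0189063 + 0.0156250 = 0.1465625.
So 1/D = 6.82303, i.e. 6.823 to 3 decimal places.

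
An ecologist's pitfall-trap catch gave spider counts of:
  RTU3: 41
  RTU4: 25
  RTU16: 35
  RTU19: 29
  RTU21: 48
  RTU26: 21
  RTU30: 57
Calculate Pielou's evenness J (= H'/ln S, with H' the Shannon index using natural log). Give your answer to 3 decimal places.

Total N = 41+25+35+29+48+21+57 = 256, so the proportions are 0.16016, 0.09766, 0.13672, 0.11328, 0.1875, 0.08203, 0.22266 (working shown to 5 dp, full precision carried).
H' = −Σ pᵢ ln pᵢ = −((-0.29334) + (-0.22718) + (-0.27205) + (-0.24671) + (-0.31387) + (-0.20513) + (-0.33446)) = 1.89274.
With S = 7 species, ln S = 1.94591, so J = 1.89274/1.94591 = 0.97268, i.e. 0.973 to 3 decimal places.

0.973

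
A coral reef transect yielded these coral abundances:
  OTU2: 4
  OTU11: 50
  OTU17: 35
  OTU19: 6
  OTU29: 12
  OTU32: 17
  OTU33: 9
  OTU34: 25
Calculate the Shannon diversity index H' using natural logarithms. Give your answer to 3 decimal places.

1.806

Total N = 4+50+35+6+12+17+9+25 = 158, so the proportions are 0.02532, 0.31646, 0.22152, 0.03797, 0.07595, 0.10759, 0.05696, 0.15823 (working shown to 5 dp, full precision carried).
Each pᵢ ln pᵢ term: 0.02532×(-3.67630)=-0.09307, 0.31646×(-1.15057)=-0.36411, 0.22152×(-1.50725)=-0.33388, 0.03797×(-3.27084)=-0.12421, 0.07595×(-2.57769)=-0.19577, 0.10759×(-2.22938)=-0.23987, 0.05696×(-2.86537)=-0.16322, 0.15823×(-1.84372)=-0.29173.
Sum = -1.80586, so H' = 1.806.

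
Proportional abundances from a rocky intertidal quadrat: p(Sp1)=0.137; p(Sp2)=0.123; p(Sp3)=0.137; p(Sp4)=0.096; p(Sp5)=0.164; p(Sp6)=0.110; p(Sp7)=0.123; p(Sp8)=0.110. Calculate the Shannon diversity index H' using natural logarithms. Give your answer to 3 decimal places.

Each pᵢ ln pᵢ term (working shown to 5 dp, full precision carried): 0.137×(-1.98777)=-0.27233, 0.123×(-2.09557)=-0.25776, 0.137×(-1.98777)=-0.27233, 0.096×(-2.34341)=-0.22497, 0.164×(-1.80789)=-0.29649, 0.11×(-2.20727)=-0.24280, 0.123×(-2.09557)=-0.25776, 0.11×(-2.20727)=-0.24280.
Sum = -2.06722, so H' = 2.067.

2.067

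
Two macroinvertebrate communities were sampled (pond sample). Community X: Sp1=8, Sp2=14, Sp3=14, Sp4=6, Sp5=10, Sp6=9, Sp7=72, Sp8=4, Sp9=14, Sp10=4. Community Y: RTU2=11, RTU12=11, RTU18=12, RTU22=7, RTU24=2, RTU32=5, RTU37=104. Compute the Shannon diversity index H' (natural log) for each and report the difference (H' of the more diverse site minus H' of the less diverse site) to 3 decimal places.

0.666

Community X: N=155, proportions 0.0516129, 0.09032258, 0.09032258, 0.03870968, 0.06451613, 0.05806452, 0.46451613, 0.02580645, 0.09032258, 0.02580645, giving H' = 1.81737554 (working shown to 8 dp, full precision carried).
Community Y: N=152, proportions 0.07236842, 0.07236842, 0.07894737, 0.04605263, 0.01315789, 0.03289474, 0.68421053, giving H' = 1.15122207.
Difference = |1.81737554 − 1.15122207| = 0.66615347, i.e. 0.666 to 3 decimal places.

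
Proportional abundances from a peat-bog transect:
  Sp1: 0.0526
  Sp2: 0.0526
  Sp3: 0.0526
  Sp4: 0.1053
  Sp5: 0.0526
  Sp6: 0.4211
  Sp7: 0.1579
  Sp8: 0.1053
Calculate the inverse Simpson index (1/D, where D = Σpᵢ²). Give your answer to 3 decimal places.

D = 0.0526² + 0.0526² + 0.0526² + 0.1053² + 0.0526² + 0.4211² + 0.1579² + 0.1053² = 0.0027668 + 0.0027668 + 0.0027668 + 0.0110881 + 0.0027668 + 0.1773252 + 0.0249324 + 0.0110881 = 0.2355008 (working shown to 7 dp, full precision carried).
So 1/D = 4.24627, i.e. 4.246 to 3 decimal places.

4.246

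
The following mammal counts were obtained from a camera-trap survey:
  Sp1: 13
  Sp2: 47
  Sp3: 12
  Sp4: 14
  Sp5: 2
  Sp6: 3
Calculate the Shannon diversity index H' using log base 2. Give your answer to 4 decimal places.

1.9776

Total N = 13+47+12+14+2+3 = 91, so the proportions are 0.142857, 0.516484, 0.131868, 0.153846, 0.021978, 0.032967 (working shown to 6 dp, full precision carried).
Each pᵢ log₂ pᵢ term: 0.142857×(-2.807355)=-0.401051, 0.516484×(-0.953206)=-0.492315, 0.131868×(-2.922832)=-0.385428, 0.153846×(-2.700440)=-0.415452, 0.021978×(-5.507795)=-0.121050, 0.032967×(-4.922832)=-0.162291.
Sum = -1.977588, so H' = 1.9776.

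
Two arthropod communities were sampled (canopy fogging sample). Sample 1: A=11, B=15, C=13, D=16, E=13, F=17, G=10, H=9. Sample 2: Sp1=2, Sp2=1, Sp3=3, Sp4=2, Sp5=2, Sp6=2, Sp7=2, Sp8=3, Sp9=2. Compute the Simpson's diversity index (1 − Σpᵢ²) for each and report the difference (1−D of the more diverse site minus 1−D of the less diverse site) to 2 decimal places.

Sample 1: N=104, proportions 0.10577, 0.14423, 0.125, 0.15385, 0.125, 0.16346, 0.09615, 0.08654, giving 1−D = 0.86964 (working shown to 5 dp, full precision carried).
Sample 2: N=19, proportions 0.10526, 0.05263, 0.15789, 0.10526, 0.10526, 0.10526, 0.10526, 0.15789, 0.10526, giving 1−D = 0.88089.
Difference = |0.86964 − 0.88089| = 0.01125, i.e. 0.01 to 2 decimal places.

0.01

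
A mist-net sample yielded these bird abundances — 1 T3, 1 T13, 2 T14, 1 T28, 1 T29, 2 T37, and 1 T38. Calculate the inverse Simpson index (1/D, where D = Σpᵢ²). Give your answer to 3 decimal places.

Total N = 1+1+2+1+1+2+1 = 9, so the proportions are 0.1111111, 0.1111111, 0.2222222, 0.1111111, 0.1111111, 0.2222222, 0.1111111 (working shown to 7 dp, full precision carried).
D = 0.1111111² + 0.1111111² + 0.2222222² + 0.1111111² + 0.1111111² + 0.2222222² + 0.1111111² = 0.0123457 + 0.0123457 + 0.0493827 + 0.0123457 + 0.0123457 + 0.0493827 + 0.0123457 = 0.1604938.
So 1/D = 6.23077, i.e. 6.231 to 3 decimal places.

6.231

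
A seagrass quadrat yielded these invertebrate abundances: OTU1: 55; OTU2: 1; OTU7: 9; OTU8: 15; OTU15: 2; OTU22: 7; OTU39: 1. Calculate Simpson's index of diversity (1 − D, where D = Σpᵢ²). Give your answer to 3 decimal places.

Total N = 55+1+9+15+2+7+1 = 90, so the proportions are 0.61111, 0.01111, 0.1, 0.16667, 0.02222, 0.07778, 0.01111 (working shown to 5 dp, full precision carried).
D = 0.61111² + 0.01111² + 0.1² + 0.16667² + 0.02222² + 0.07778² + 0.01111² = 0.37346 + 0.00012 + 0.01000 + 0.02778 + 0.00049 + 0.00605 + 0.00012 = 0.41802.
So 1 − D = 0.58198, i.e. 0.582 to 3 decimal places.

0.582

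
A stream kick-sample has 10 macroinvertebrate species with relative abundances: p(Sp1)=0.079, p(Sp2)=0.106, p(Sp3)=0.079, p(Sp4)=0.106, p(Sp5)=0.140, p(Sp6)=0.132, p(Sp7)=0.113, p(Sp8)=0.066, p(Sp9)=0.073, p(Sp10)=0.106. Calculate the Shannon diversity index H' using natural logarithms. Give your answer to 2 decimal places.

2.27

Each pᵢ ln pᵢ term (working shown to 4 dp, full precision carried): 0.079×(-2.5383)=-0.2005, 0.106×(-2.2443)=-0.2379, 0.079×(-2.5383)=-0.2005, 0.106×(-2.2443)=-0.2379, 0.14×(-1.9661)=-0.2753, 0.132×(-2.0250)=-0.2673, 0.113×(-2.1804)=-0.2464, 0.066×(-2.7181)=-0.1794, 0.073×(-2.6173)=-0.1911, 0.106×(-2.2443)=-0.2379.
Sum = -2.2741, so H' = 2.27.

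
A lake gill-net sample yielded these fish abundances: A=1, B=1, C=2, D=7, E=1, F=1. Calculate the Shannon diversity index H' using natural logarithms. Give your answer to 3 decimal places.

Total N = 1+1+2+7+1+1 = 13, so the proportions are 0.07692, 0.07692, 0.15385, 0.53846, 0.07692, 0.07692 (working shown to 5 dp, full precision carried).
Each pᵢ ln pᵢ term: 0.07692×(-2.56495)=-0.19730, 0.07692×(-2.56495)=-0.19730, 0.15385×(-1.87180)=-0.28797, 0.53846×(-0.61904)=-0.33333, 0.07692×(-2.56495)=-0.19730, 0.07692×(-2.56495)=-0.19730.
Sum = -1.41051, so H' = 1.411.

1.411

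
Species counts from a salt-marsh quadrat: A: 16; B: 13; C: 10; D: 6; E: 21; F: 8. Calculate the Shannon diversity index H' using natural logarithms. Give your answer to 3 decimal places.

Total N = 16+13+10+6+21+8 = 74, so the proportions are 0.21622, 0.17568, 0.13514, 0.08108, 0.28378, 0.10811 (working shown to 5 dp, full precision carried).
Each pᵢ ln pᵢ term: 0.21622×(-1.53148)=-0.33113, 0.17568×(-1.73912)=-0.30552, 0.13514×(-2.00148)=-0.27047, 0.08108×(-2.51231)=-0.20370, 0.28378×(-1.25954)=-0.35744, 0.10811×(-2.22462)=-0.24050.
Sum = -1.70876, so H' = 1.709.

1.709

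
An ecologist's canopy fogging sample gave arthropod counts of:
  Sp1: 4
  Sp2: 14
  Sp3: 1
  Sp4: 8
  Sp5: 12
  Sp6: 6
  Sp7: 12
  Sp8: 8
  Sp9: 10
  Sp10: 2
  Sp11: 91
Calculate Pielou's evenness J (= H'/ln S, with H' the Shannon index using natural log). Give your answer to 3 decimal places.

0.694

Total N = 4+14+1+8+12+6+12+8+10+2+91 = 168, so the proportions are 0.02381, 0.08333, 0.00595, 0.04762, 0.07143, 0.03571, 0.07143, 0.04762, 0.05952, 0.0119, 0.54167 (working shown to 5 dp, full precision carried).
H' = −Σ pᵢ ln pᵢ = −((-0.08899) + (-0.20708) + (-0.03050) + (-0.14498) + (-0.18850) + (-0.11901) + (-0.18850) + (-0.14498) + (-0.16794) + (-0.05275) + (-0.33210)) = 1.66532.
With S = 11 species, ln S = 2.39790, so J = 1.66532/2.39790 = 0.69449, i.e. 0.694 to 3 decimal places.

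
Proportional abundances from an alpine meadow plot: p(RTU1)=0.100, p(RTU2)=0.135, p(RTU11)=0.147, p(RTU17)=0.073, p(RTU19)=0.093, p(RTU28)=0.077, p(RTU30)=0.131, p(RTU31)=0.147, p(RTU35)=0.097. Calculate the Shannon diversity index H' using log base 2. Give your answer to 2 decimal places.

3.13

Each pᵢ log₂ pᵢ term (working shown to 4 dp, full precision carried): 0.1×(-3.3219)=-0.3322, 0.135×(-2.8890)=-0.3900, 0.147×(-2.7661)=-0.4066, 0.073×(-3.7760)=-0.2756, 0.093×(-3.4266)=-0.3187, 0.077×(-3.6990)=-0.2848, 0.131×(-2.9324)=-0.3841, 0.147×(-2.7661)=-0.4066, 0.097×(-3.3659)=-0.3265.
Sum = -3.1252, so H' = 3.13.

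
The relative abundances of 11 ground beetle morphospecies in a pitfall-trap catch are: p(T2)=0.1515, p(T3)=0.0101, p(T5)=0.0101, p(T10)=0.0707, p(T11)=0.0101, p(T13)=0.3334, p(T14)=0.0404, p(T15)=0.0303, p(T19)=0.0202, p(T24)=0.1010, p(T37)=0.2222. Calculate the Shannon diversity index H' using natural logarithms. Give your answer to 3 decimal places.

1.859

Each pᵢ ln pᵢ term (working shown to 5 dp, full precision carried): 0.1515×(-1.88717)=-0.28591, 0.0101×(-4.59522)=-0.04641, 0.0101×(-4.59522)=-0.04641, 0.0707×(-2.64931)=-0.18731, 0.0101×(-4.59522)=-0.04641, 0.3334×(-1.09841)=-0.36621, 0.0404×(-3.20893)=-0.12964, 0.0303×(-3.49661)=-0.10595, 0.0202×(-3.90207)=-0.07882, 0.101×(-2.29263)=-0.23156, 0.2222×(-1.50418)=-0.33423.
Sum = -1.85885, so H' = 1.859.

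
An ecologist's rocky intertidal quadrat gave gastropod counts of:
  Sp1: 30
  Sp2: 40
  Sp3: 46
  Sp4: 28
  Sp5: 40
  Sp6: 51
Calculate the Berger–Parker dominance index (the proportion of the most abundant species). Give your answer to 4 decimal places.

0.2170

Total N = 30+40+46+28+40+51 = 235, so the proportions are 0.12766, 0.170213, 0.195745, 0.119149, 0.170213, 0.217021 (working shown to 6 dp, full precision carried).
The largest proportion is 0.217021, i.e. d = 0.2170 to 4 decimal places.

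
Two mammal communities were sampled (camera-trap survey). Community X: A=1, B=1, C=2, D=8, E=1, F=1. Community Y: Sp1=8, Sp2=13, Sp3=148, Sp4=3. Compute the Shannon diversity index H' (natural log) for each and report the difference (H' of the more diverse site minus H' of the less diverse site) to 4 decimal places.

Community X: N=14, proportions 0.071429, 0.071429, 0.142857, 0.571429, 0.071429, 0.071429, giving H' = 1.351784 (working shown to 6 dp, full precision carried).
Community Y: N=172, proportions 0.046512, 0.075581, 0.860465, 0.017442, giving H' = 0.537825.
Difference = |1.351784 − 0.537825| = 0.813959, i.e. 0.8140 to 4 decimal places.

0.8140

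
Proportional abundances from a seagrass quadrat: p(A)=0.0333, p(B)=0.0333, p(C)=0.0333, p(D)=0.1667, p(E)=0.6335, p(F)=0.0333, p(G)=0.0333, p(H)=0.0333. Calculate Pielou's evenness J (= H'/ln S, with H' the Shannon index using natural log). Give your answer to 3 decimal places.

0.610

H' = −Σ pᵢ ln pᵢ = −((-0.11329) + (-0.11329) + (-0.11329) + (-0.29865) + (-0.28919) + (-0.11329) + (-0.11329) + (-0.11329)) = 1.26760 (working shown to 5 dp, full precision carried).
With S = 8 species, ln S = 2.07944, so J = 1.26760/2.07944 = 0.60959, i.e. 0.610 to 3 decimal places.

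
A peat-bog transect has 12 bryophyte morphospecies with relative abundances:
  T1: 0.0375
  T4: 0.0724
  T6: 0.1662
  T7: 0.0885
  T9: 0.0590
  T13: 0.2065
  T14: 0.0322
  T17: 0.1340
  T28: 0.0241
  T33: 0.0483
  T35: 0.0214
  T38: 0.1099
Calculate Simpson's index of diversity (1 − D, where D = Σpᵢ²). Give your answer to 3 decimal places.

0.877

D = 0.0375² + 0.0724² + 0.1662² + 0.0885² + 0.059² + 0.2065² + 0.0322² + 0.134² + 0.0241² + 0.0483² + 0.0214² + 0.1099² = 0.00141 + 0.00524 + 0.02762 + 0.00783 + 0.00348 + 0.04264 + 0.00104 + 0.01796 + 0.00058 + 0.00233 + 0.00046 + 0.01208 = 0.12267 (working shown to 5 dp, full precision carried).
So 1 − D = 0.87733, i.e. 0.877 to 3 decimal places.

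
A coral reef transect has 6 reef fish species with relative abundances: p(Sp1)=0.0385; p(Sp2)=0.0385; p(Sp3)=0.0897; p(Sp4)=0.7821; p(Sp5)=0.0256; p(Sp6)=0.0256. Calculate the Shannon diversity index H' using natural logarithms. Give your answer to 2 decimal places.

Each pᵢ ln pᵢ term (working shown to 4 dp, full precision carried): 0.0385×(-3.2571)=-0.1254, 0.0385×(-3.2571)=-0.1254, 0.0897×(-2.4113)=-0.2163, 0.7821×(-0.2458)=-0.1922, 0.0256×(-3.6652)=-0.0938, 0.0256×(-3.6652)=-0.0938.
Sum = -0.8470, so H' = 0.85.

0.85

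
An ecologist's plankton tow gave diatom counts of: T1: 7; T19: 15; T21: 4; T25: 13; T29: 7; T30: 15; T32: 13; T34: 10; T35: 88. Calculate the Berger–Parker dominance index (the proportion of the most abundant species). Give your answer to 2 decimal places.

Total N = 7+15+4+13+7+15+13+10+88 = 172, so the proportions are 0.0407, 0.0872, 0.0233, 0.0756, 0.0407, 0.0872, 0.0756, 0.0581, 0.5116 (working shown to 4 dp, full precision carried).
The largest proportion is 0.5116, i.e. d = 0.51 to 2 decimal places.

0.51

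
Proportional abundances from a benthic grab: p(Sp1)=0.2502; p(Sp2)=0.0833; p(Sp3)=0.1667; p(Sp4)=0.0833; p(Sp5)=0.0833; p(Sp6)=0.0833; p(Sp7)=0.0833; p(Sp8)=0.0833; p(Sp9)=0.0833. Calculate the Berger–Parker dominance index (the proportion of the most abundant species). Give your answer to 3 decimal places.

The largest proportion is 0.2502, i.e. d = 0.250 to 3 decimal places.

0.250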